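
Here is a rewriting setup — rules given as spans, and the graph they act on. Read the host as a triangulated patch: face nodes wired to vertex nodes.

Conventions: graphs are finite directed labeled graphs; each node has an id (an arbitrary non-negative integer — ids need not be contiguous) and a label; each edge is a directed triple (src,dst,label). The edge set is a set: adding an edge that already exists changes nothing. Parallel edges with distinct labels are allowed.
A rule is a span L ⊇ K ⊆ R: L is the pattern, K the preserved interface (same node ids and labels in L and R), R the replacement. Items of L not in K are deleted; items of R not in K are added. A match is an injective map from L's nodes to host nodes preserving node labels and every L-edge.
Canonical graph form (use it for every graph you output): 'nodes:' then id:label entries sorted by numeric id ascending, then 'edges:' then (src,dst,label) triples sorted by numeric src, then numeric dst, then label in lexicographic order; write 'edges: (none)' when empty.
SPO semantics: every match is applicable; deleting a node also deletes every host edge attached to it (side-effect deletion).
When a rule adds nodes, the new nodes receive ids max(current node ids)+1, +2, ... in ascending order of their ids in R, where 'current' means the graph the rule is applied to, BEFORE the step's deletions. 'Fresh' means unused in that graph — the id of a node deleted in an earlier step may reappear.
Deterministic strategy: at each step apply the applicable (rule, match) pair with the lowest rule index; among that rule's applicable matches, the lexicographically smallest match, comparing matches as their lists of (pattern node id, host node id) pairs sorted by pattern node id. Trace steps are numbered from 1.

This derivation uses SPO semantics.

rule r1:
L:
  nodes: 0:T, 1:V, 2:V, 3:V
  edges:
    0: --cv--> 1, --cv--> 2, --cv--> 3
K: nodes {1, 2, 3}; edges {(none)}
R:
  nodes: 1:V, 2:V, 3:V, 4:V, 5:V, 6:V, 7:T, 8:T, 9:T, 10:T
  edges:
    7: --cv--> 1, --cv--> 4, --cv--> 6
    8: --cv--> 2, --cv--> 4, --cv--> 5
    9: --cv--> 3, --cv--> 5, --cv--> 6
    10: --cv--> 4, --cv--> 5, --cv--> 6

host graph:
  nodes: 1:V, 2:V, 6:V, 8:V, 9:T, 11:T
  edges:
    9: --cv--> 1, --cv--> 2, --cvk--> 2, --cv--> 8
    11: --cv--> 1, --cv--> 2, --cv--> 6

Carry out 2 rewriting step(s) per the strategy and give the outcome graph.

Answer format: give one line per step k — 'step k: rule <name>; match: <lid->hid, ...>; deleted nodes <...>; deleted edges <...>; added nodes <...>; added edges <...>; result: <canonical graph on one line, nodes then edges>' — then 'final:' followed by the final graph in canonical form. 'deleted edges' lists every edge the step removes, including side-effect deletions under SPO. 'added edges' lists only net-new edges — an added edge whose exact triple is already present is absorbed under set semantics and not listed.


step 1: rule r1; match: 0->9, 1->1, 2->2, 3->8; deleted nodes 9; deleted edges (9,1,cv); (9,2,cv); (9,2,cvk); (9,8,cv); added nodes 12, 13, 14, 15, 16, 17, 18; added edges (15,1,cv); (15,12,cv); (15,14,cv); (16,2,cv); (16,12,cv); (16,13,cv); (17,8,cv); (17,13,cv); (17,14,cv); (18,12,cv); (18,13,cv); (18,14,cv); result: nodes: 1:V, 2:V, 6:V, 8:V, 11:T, 12:V, 13:V, 14:V, 15:T, 16:T, 17:T, 18:T edges: (11,1,cv); (11,2,cv); (11,6,cv); (15,1,cv); (15,12,cv); (15,14,cv); (16,2,cv); (16,12,cv); (16,13,cv); (17,8,cv); (17,13,cv); (17,14,cv); (18,12,cv); (18,13,cv); (18,14,cv)
step 2: rule r1; match: 0->11, 1->1, 2->2, 3->6; deleted nodes 11; deleted edges (11,1,cv); (11,2,cv); (11,6,cv); added nodes 19, 20, 21, 22, 23, 24, 25; added edges (22,1,cv); (22,19,cv); (22,21,cv); (23,2,cv); (23,19,cv); (23,20,cv); (24,6,cv); (24,20,cv); (24,21,cv); (25,19,cv); (25,20,cv); (25,21,cv); result: nodes: 1:V, 2:V, 6:V, 8:V, 12:V, 13:V, 14:V, 15:T, 16:T, 17:T, 18:T, 19:V, 20:V, 21:V, 22:T, 23:T, 24:T, 25:T edges: (15,1,cv); (15,12,cv); (15,14,cv); (16,2,cv); (16,12,cv); (16,13,cv); (17,8,cv); (17,13,cv); (17,14,cv); (18,12,cv); (18,13,cv); (18,14,cv); (22,1,cv); (22,19,cv); (22,21,cv); (23,2,cv); (23,19,cv); (23,20,cv); (24,6,cv); (24,20,cv); (24,21,cv); (25,19,cv); (25,20,cv); (25,21,cv)
final:
nodes: 1:V, 2:V, 6:V, 8:V, 12:V, 13:V, 14:V, 15:T, 16:T, 17:T, 18:T, 19:V, 20:V, 21:V, 22:T, 23:T, 24:T, 25:T
edges: (15,1,cv); (15,12,cv); (15,14,cv); (16,2,cv); (16,12,cv); (16,13,cv); (17,8,cv); (17,13,cv); (17,14,cv); (18,12,cv); (18,13,cv); (18,14,cv); (22,1,cv); (22,19,cv); (22,21,cv); (23,2,cv); (23,19,cv); (23,20,cv); (24,6,cv); (24,20,cv); (24,21,cv); (25,19,cv); (25,20,cv); (25,21,cv)


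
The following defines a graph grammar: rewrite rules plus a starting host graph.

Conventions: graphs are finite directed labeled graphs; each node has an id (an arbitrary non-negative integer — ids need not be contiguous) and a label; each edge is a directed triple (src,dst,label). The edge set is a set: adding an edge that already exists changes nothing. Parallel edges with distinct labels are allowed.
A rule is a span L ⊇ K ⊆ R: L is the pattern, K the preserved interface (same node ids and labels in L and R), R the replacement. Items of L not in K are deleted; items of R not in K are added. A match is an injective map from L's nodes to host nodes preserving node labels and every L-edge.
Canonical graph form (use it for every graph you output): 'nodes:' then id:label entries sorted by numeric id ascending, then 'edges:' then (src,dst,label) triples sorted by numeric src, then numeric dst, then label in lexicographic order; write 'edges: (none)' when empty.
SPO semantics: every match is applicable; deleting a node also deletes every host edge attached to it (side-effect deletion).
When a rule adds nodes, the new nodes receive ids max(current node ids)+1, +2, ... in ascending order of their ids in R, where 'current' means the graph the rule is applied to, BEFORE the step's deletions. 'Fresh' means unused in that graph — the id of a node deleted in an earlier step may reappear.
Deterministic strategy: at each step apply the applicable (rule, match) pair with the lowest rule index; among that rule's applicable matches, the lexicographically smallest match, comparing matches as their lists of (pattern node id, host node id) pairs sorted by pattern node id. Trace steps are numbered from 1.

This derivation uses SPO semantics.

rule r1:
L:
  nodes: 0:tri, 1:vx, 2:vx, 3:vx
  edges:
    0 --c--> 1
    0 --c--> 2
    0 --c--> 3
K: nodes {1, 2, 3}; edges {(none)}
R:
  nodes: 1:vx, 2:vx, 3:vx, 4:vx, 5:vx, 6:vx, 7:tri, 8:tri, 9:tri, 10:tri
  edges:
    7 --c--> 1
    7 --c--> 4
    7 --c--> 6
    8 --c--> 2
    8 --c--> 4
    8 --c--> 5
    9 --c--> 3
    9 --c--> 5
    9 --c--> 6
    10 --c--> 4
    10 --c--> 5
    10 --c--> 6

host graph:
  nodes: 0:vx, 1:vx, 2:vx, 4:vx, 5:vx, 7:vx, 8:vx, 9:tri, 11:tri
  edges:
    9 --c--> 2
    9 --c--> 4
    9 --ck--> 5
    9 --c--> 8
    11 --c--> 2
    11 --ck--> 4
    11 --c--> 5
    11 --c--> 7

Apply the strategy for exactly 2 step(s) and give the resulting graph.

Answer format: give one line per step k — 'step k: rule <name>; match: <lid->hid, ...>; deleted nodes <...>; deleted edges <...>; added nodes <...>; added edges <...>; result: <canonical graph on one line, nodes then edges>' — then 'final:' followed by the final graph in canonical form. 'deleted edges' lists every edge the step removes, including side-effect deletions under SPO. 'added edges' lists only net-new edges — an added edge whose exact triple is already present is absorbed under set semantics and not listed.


step 1: rule r1; match: 0->9, 1->2, 2->4, 3->8; deleted nodes 9; deleted edges (9,2,c); (9,4,c); (9,5,ck); (9,8,c); added nodes 12, 13, 14, 15, 16, 17, 18; added edges (15,2,c); (15,12,c); (15,14,c); (16,4,c); (16,12,c); (16,13,c); (17,8,c); (17,13,c); (17,14,c); (18,12,c); (18,13,c); (18,14,c); result: nodes: 0:vx, 1:vx, 2:vx, 4:vx, 5:vx, 7:vx, 8:vx, 11:tri, 12:vx, 13:vx, 14:vx, 15:tri, 16:tri, 17:tri, 18:tri edges: (11,2,c); (11,4,ck); (11,5,c); (11,7,c); (15,2,c); (15,12,c); (15,14,c); (16,4,c); (16,12,c); (16,13,c); (17,8,c); (17,13,c); (17,14,c); (18,12,c); (18,13,c); (18,14,c)
step 2: rule r1; match: 0->11, 1->2, 2->5, 3->7; deleted nodes 11; deleted edges (11,2,c); (11,4,ck); (11,5,c); (11,7,c); added nodes 19, 20, 21, 22, 23, 24, 25; added edges (22,2,c); (22,19,c); (22,21,c); (23,5,c); (23,19,c); (23,20,c); (24,7,c); (24,20,c); (24,21,c); (25,19,c); (25,20,c); (25,21,c); result: nodes: 0:vx, 1:vx, 2:vx, 4:vx, 5:vx, 7:vx, 8:vx, 12:vx, 13:vx, 14:vx, 15:tri, 16:tri, 17:tri, 18:tri, 19:vx, 20:vx, 21:vx, 22:tri, 23:tri, 24:tri, 25:tri edges: (15,2,c); (15,12,c); (15,14,c); (16,4,c); (16,12,c); (16,13,c); (17,8,c); (17,13,c); (17,14,c); (18,12,c); (18,13,c); (18,14,c); (22,2,c); (22,19,c); (22,21,c); (23,5,c); (23,19,c); (23,20,c); (24,7,c); (24,20,c); (24,21,c); (25,19,c); (25,20,c); (25,21,c)
final:
nodes: 0:vx, 1:vx, 2:vx, 4:vx, 5:vx, 7:vx, 8:vx, 12:vx, 13:vx, 14:vx, 15:tri, 16:tri, 17:tri, 18:tri, 19:vx, 20:vx, 21:vx, 22:tri, 23:tri, 24:tri, 25:tri
edges: (15,2,c); (15,12,c); (15,14,c); (16,4,c); (16,12,c); (16,13,c); (17,8,c); (17,13,c); (17,14,c); (18,12,c); (18,13,c); (18,14,c); (22,2,c); (22,19,c); (22,21,c); (23,5,c); (23,19,c); (23,20,c); (24,7,c); (24,20,c); (24,21,c); (25,19,c); (25,20,c); (25,21,c)


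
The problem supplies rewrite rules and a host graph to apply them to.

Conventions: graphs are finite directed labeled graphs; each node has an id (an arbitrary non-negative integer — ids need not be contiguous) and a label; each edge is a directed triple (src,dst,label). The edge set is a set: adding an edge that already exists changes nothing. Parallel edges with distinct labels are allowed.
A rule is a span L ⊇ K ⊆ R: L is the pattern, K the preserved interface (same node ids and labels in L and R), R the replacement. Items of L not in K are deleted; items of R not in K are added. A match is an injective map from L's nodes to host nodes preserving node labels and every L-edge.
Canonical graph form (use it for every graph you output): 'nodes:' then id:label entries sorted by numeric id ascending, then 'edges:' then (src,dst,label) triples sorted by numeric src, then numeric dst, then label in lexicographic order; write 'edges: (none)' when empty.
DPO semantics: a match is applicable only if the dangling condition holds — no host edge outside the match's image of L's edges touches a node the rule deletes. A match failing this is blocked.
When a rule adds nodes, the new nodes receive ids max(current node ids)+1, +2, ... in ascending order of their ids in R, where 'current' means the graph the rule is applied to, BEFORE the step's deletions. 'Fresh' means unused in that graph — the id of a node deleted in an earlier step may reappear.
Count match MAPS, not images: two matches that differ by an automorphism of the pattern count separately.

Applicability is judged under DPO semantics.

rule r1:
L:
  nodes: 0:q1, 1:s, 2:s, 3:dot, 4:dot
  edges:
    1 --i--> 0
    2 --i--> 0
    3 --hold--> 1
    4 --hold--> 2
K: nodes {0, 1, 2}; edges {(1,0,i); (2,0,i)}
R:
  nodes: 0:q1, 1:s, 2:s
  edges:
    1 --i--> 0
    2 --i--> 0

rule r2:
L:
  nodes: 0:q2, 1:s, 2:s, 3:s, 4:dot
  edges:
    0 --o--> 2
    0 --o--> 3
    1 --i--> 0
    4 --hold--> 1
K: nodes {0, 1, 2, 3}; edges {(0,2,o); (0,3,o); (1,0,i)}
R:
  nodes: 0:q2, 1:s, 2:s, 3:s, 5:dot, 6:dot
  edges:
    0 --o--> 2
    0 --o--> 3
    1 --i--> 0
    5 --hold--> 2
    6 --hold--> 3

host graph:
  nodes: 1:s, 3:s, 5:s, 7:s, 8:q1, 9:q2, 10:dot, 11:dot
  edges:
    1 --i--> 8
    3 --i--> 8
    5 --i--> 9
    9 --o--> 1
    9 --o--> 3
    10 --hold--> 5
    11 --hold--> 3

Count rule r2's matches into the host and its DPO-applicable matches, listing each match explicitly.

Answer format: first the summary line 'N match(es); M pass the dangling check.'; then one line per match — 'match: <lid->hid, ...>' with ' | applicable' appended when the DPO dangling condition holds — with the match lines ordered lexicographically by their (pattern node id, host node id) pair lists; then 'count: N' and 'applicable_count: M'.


2 match(es); 2 pass the dangling check.
match: 0->9, 1->5, 2->1, 3->3, 4->10 | applicable
match: 0->9, 1->5, 2->3, 3->1, 4->10 | applicable
count: 2
applicable_count: 2


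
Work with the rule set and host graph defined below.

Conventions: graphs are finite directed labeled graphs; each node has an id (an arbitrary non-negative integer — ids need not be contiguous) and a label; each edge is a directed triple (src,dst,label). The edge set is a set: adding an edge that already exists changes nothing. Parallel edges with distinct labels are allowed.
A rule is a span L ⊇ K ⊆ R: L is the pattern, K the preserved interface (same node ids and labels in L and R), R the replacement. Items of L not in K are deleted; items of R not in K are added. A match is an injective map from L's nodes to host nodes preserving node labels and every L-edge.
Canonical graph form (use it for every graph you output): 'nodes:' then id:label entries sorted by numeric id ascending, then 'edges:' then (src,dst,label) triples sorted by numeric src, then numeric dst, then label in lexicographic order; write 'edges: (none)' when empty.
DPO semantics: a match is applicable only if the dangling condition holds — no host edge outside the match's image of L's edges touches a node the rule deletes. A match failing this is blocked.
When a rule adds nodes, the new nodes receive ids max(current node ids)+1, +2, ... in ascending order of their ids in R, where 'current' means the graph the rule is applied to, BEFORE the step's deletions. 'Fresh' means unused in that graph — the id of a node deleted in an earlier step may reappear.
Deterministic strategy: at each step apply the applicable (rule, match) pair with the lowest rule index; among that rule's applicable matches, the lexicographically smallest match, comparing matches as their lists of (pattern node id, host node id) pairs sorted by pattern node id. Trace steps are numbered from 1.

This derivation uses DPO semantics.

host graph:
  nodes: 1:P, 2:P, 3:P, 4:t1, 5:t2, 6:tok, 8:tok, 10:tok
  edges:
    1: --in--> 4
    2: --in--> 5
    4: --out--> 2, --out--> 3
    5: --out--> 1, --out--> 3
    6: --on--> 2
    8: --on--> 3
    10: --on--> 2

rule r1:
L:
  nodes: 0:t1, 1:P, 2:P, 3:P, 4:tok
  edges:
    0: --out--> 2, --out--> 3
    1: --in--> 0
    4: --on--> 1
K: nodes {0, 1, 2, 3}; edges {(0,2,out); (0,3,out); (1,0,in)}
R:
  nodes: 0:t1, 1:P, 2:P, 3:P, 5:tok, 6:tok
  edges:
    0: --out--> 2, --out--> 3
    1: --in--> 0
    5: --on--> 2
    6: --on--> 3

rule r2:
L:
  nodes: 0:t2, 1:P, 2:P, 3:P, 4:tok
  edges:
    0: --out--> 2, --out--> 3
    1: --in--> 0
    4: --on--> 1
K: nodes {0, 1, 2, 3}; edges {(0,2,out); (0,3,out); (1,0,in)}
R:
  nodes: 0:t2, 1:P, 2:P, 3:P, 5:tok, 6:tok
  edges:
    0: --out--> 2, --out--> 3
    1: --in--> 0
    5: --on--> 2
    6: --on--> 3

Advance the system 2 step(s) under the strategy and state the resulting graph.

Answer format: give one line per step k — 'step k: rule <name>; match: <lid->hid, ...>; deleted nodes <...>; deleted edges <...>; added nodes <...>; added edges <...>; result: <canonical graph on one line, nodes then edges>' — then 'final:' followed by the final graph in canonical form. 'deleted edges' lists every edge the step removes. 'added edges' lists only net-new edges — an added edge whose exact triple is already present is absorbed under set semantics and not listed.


step 1: rule r2; match: 0->5, 1->2, 2->1, 3->3, 4->6; deleted nodes 6; deleted edges (6,2,on); added nodes 11, 12; added edges (11,1,on); (12,3,on); result: nodes: 1:P, 2:P, 3:P, 4:t1, 5:t2, 8:tok, 10:tok, 11:tok, 12:tok edges: (1,4,in); (2,5,in); (4,2,out); (4,3,out); (5,1,out); (5,3,out); (8,3,on); (10,2,on); (11,1,on); (12,3,on)
step 2: rule r1; match: 0->4, 1->1, 2->2, 3->3, 4->11; deleted nodes 11; deleted edges (11,1,on); added nodes 13, 14; added edges (13,2,on); (14,3,on); result: nodes: 1:P, 2:P, 3:P, 4:t1, 5:t2, 8:tok, 10:tok, 12:tok, 13:tok, 14:tok edges: (1,4,in); (2,5,in); (4,2,out); (4,3,out); (5,1,out); (5,3,out); (8,3,on); (10,2,on); (12,3,on); (13,2,on); (14,3,on)
final:
nodes: 1:P, 2:P, 3:P, 4:t1, 5:t2, 8:tok, 10:tok, 12:tok, 13:tok, 14:tok
edges: (1,4,in); (2,5,in); (4,2,out); (4,3,out); (5,1,out); (5,3,out); (8,3,on); (10,2,on); (12,3,on); (13,2,on); (14,3,on)


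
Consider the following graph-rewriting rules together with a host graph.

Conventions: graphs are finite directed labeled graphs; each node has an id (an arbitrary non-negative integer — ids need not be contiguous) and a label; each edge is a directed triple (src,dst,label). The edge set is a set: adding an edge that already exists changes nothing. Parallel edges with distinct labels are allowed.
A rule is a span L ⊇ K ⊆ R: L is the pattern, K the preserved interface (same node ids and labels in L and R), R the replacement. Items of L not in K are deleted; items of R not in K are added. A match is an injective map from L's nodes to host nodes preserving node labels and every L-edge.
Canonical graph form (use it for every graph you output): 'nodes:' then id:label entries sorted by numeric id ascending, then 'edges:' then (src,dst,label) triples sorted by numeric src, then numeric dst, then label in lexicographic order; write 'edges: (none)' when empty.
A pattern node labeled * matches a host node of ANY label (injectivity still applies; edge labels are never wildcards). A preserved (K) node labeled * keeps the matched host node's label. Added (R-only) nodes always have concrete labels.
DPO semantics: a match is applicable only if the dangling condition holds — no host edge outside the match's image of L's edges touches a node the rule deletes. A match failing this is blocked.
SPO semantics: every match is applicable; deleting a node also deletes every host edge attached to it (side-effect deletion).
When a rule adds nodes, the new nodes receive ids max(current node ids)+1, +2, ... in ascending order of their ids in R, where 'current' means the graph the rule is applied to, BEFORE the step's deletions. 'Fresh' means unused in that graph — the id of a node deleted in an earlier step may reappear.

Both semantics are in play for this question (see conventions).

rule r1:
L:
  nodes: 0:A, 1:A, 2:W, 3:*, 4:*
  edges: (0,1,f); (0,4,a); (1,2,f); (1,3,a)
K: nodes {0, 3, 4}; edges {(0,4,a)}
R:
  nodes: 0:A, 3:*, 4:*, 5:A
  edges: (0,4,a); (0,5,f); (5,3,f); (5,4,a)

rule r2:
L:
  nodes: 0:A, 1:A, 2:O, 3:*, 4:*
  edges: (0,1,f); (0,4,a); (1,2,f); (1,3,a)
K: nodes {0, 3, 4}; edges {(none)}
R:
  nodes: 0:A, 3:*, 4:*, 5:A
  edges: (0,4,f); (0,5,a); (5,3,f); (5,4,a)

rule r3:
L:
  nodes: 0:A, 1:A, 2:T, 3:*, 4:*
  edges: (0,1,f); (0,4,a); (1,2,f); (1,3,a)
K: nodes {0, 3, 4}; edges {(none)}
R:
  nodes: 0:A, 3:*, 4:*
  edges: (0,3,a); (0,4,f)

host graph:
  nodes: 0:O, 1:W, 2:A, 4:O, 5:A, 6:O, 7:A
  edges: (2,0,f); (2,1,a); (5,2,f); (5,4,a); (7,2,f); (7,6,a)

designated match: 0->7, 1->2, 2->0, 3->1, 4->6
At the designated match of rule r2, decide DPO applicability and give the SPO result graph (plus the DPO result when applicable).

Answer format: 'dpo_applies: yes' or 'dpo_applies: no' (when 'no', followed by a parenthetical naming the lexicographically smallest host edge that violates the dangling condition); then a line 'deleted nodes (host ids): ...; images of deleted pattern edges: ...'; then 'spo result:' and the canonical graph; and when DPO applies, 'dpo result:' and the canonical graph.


dpo_applies: no
(the rule deletes node 2, which keeps host edge (5,2,f) outside the match image — the dangling condition fails, DPO blocks; SPO proceeds and side-deletes such edges)
deleted nodes (host ids): 0, 2; images of deleted pattern edges: (2,0,f); (2,1,a); (7,2,f); (7,6,a)
spo result:
nodes: 1:W, 4:O, 5:A, 6:O, 7:A, 8:A
edges: (5,4,a); (7,6,f); (7,8,a); (8,1,f); (8,6,a)


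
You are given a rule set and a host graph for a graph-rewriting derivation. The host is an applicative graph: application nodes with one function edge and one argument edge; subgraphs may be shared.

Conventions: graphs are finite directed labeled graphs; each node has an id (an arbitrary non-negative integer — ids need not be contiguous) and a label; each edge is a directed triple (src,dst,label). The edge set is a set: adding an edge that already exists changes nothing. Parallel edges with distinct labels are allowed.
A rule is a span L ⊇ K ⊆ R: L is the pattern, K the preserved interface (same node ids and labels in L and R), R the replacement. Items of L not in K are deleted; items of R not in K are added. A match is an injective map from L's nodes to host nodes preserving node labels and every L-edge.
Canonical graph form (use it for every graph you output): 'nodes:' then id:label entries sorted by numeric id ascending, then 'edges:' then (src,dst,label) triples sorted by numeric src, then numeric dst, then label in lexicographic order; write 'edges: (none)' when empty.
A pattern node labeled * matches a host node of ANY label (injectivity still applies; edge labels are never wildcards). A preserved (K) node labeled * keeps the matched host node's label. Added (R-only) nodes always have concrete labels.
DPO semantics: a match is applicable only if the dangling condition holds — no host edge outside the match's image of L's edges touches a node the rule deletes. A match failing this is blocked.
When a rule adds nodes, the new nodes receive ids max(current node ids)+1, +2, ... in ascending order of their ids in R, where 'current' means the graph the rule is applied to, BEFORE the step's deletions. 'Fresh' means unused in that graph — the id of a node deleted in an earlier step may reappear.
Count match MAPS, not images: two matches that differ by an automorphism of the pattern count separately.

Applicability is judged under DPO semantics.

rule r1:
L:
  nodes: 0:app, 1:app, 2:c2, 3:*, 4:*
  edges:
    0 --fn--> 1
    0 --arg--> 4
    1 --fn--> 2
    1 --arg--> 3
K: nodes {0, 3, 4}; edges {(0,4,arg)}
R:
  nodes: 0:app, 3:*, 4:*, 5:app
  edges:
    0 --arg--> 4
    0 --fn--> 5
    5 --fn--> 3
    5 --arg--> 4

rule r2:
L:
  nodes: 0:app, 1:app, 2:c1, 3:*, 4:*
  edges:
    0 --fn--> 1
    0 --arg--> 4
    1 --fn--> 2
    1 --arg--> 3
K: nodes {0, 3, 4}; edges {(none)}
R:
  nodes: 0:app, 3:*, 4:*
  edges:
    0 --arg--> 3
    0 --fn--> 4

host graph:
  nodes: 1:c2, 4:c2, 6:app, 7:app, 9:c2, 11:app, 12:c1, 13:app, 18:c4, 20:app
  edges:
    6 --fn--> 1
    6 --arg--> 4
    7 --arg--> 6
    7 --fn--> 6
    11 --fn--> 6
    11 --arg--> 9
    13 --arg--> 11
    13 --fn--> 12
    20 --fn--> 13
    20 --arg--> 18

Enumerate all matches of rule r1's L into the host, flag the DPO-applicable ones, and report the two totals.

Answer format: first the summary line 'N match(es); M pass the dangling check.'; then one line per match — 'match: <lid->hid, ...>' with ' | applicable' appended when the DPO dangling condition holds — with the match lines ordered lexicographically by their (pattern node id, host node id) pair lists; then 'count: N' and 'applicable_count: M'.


1 match(es); 0 pass the dangling check.
match: 0->11, 1->6, 2->1, 3->4, 4->9
count: 1
applicable_count: 0


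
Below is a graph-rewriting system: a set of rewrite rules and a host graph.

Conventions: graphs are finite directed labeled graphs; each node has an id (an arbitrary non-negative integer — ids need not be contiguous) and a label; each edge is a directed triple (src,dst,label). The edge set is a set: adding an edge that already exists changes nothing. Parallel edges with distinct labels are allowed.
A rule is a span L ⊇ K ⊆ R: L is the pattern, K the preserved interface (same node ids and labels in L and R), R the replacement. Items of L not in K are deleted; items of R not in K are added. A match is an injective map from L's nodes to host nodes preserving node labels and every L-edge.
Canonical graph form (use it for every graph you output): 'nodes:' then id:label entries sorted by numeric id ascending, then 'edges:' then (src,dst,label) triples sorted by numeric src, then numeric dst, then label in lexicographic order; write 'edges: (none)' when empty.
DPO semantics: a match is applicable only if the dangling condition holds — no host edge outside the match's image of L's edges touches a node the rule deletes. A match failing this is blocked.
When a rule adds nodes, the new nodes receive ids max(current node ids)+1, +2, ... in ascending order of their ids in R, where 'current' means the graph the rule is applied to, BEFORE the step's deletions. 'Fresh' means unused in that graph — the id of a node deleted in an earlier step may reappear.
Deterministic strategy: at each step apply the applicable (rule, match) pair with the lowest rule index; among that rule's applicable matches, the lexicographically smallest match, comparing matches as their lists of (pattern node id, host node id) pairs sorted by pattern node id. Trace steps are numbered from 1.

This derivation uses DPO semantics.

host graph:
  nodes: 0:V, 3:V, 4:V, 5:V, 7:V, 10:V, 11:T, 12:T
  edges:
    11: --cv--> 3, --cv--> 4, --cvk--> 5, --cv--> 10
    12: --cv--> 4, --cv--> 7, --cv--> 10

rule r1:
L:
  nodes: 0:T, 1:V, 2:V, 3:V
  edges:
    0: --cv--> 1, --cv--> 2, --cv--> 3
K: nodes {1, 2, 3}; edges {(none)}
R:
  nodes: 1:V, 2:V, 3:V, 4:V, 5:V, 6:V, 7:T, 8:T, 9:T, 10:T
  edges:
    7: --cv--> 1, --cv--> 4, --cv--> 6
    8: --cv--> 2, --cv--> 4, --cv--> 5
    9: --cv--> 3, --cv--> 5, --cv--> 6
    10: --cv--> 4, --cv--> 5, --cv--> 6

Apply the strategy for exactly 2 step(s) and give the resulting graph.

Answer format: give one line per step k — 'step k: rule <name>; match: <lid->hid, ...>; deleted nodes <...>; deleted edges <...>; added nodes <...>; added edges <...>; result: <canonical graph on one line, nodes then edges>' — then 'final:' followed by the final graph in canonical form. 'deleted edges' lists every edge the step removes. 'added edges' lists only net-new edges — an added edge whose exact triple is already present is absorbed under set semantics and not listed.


step 1: rule r1; match: 0->12, 1->4, 2->7, 3->10; deleted nodes 12; deleted edges (12,4,cv); (12,7,cv); (12,10,cv); added nodes 13, 14, 15, 16, 17, 18, 19; added edges (16,4,cv); (16,13,cv); (16,15,cv); (17,7,cv); (17,13,cv); (17,14,cv); (18,10,cv); (18,14,cv); (18,15,cv); (19,13,cv); (19,14,cv); (19,15,cv); result: nodes: 0:V, 3:V, 4:V, 5:V, 7:V, 10:V, 11:T, 13:V, 14:V, 15:V, 16:T, 17:T, 18:T, 19:T edges: (11,3,cv); (11,4,cv); (11,5,cvk); (11,10,cv); (16,4,cv); (16,13,cv); (16,15,cv); (17,7,cv); (17,13,cv); (17,14,cv); (18,10,cv); (18,14,cv); (18,15,cv); (19,13,cv); (19,14,cv); (19,15,cv)
step 2: rule r1; match: 0->16, 1->4, 2->13, 3->15; deleted nodes 16; deleted edges (16,4,cv); (16,13,cv); (16,15,cv); added nodes 20, 21, 22, 23, 24, 25, 26; added edges (23,4,cv); (23,20,cv); (23,22,cv); (24,13,cv); (24,20,cv); (24,21,cv); (25,15,cv); (25,21,cv); (25,22,cv); (26,20,cv); (26,21,cv); (26,22,cv); result: nodes: 0:V, 3:V, 4:V, 5:V, 7:V, 10:V, 11:T, 13:V, 14:V, 15:V, 17:T, 18:T, 19:T, 20:V, 21:V, 22:V, 23:T, 24:T, 25:T, 26:T edges: (11,3,cv); (11,4,cv); (11,5,cvk); (11,10,cv); (17,7,cv); (17,13,cv); (17,14,cv); (18,10,cv); (18,14,cv); (18,15,cv); (19,13,cv); (19,14,cv); (19,15,cv); (23,4,cv); (23,20,cv); (23,22,cv); (24,13,cv); (24,20,cv); (24,21,cv); (25,15,cv); (25,21,cv); (25,22,cv); (26,20,cv); (26,21,cv); (26,22,cv)
final:
nodes: 0:V, 3:V, 4:V, 5:V, 7:V, 10:V, 11:T, 13:V, 14:V, 15:V, 17:T, 18:T, 19:T, 20:V, 21:V, 22:V, 23:T, 24:T, 25:T, 26:T
edges: (11,3,cv); (11,4,cv); (11,5,cvk); (11,10,cv); (17,7,cv); (17,13,cv); (17,14,cv); (18,10,cv); (18,14,cv); (18,15,cv); (19,13,cv); (19,14,cv); (19,15,cv); (23,4,cv); (23,20,cv); (23,22,cv); (24,13,cv); (24,20,cv); (24,21,cv); (25,15,cv); (25,21,cv); (25,22,cv); (26,20,cv); (26,21,cv); (26,22,cv)


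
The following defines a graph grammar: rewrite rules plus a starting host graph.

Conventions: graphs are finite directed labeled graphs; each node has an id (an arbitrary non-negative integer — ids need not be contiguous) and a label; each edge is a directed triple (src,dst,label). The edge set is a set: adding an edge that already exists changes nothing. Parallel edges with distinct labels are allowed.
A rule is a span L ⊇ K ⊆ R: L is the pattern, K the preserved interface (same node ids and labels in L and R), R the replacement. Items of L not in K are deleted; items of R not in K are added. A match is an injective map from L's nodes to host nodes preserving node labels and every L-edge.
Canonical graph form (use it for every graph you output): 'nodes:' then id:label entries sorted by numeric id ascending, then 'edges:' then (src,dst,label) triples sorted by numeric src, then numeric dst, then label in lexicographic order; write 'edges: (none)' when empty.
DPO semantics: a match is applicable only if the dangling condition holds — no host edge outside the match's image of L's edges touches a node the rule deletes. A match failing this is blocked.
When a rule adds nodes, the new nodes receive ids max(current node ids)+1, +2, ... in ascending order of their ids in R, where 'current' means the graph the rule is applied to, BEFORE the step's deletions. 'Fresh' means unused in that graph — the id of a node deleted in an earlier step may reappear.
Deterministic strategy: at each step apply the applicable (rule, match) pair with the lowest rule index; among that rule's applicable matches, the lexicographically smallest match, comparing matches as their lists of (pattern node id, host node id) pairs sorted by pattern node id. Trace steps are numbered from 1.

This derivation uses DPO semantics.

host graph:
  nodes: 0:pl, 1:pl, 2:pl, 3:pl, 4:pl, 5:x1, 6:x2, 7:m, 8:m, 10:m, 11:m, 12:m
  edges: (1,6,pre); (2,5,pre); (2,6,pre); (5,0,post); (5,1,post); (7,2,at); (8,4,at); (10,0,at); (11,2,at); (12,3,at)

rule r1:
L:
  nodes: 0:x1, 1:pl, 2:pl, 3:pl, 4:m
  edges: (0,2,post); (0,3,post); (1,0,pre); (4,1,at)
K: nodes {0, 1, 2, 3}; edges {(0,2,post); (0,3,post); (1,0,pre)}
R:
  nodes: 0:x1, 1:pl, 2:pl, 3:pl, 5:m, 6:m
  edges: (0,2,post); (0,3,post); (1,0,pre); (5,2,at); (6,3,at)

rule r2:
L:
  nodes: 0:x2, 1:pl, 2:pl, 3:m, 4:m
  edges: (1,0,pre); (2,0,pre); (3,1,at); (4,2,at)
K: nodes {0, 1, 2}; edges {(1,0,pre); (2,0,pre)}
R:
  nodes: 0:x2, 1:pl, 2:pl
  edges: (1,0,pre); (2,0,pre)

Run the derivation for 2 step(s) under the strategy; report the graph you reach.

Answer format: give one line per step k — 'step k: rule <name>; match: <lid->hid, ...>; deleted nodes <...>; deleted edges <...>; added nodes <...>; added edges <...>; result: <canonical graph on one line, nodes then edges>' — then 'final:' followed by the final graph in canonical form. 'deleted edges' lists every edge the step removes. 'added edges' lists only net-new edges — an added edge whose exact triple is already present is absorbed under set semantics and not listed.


step 1: rule r1; match: 0->5, 1->2, 2->0, 3->1, 4->7; deleted nodes 7; deleted edges (7,2,at); added nodes 13, 14; added edges (13,0,at); (14,1,at); result: nodes: 0:pl, 1:pl, 2:pl, 3:pl, 4:pl, 5:x1, 6:x2, 8:m, 10:m, 11:m, 12:m, 13:m, 14:m edges: (1,6,pre); (2,5,pre); (2,6,pre); (5,0,post); (5,1,post); (8,4,at); (10,0,at); (11,2,at); (12,3,at); (13,0,at); (14,1,at)
step 2: rule r1; match: 0->5, 1->2, 2->0, 3->1, 4->11; deleted nodes 11; deleted edges (11,2,at); added nodes 15, 16; added edges (15,0,at); (16,1,at); result: nodes: 0:pl, 1:pl, 2:pl, 3:pl, 4:pl, 5:x1, 6:x2, 8:m, 10:m, 12:m, 13:m, 14:m, 15:m, 16:m edges: (1,6,pre); (2,5,pre); (2,6,pre); (5,0,post); (5,1,post); (8,4,at); (10,0,at); (12,3,at); (13,0,at); (14,1,at); (15,0,at); (16,1,at)
final:
nodes: 0:pl, 1:pl, 2:pl, 3:pl, 4:pl, 5:x1, 6:x2, 8:m, 10:m, 12:m, 13:m, 14:m, 15:m, 16:m
edges: (1,6,pre); (2,5,pre); (2,6,pre); (5,0,post); (5,1,post); (8,4,at); (10,0,at); (12,3,at); (13,0,at); (14,1,at); (15,0,at); (16,1,at)


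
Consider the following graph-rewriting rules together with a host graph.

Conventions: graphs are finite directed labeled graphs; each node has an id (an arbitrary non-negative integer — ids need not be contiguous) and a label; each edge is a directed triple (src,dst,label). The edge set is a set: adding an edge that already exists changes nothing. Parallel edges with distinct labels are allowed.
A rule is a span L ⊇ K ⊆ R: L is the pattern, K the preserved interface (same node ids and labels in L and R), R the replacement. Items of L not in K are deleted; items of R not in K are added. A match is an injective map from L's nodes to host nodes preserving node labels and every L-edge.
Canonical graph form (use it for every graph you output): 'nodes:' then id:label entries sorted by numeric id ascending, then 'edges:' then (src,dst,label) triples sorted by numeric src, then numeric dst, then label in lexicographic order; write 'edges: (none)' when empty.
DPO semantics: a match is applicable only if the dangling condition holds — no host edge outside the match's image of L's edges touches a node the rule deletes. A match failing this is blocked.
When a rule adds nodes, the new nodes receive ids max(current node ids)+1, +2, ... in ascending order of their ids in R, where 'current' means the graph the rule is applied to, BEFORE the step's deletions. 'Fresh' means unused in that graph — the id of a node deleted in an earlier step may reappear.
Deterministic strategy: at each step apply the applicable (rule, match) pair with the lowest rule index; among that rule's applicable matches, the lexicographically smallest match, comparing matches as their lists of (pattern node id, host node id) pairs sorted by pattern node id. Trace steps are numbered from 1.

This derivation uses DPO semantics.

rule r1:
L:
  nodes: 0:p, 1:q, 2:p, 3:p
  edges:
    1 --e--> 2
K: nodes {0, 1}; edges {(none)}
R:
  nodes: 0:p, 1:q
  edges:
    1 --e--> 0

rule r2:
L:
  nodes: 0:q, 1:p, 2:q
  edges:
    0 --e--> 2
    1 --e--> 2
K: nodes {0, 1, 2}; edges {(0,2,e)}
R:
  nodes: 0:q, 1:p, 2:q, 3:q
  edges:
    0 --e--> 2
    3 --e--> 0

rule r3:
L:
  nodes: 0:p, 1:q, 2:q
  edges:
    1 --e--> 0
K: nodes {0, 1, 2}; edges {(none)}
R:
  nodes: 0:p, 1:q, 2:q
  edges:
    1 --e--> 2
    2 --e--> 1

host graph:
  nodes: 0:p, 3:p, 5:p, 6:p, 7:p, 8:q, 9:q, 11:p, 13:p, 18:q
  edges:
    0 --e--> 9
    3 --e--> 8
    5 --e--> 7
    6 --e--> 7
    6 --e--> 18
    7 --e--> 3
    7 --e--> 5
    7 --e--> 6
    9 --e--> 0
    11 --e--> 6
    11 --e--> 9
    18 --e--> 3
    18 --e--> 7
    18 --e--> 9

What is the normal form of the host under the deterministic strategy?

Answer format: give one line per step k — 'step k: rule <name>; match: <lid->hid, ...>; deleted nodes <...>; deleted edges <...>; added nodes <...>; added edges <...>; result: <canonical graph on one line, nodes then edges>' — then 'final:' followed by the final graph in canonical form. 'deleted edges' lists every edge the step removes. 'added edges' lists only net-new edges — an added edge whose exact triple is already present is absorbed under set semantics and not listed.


step 1: rule r2; match: 0->18, 1->0, 2->9; deleted nodes (none); deleted edges (0,9,e); added nodes 19; added edges (19,18,e); result: nodes: 0:p, 3:p, 5:p, 6:p, 7:p, 8:q, 9:q, 11:p, 13:p, 18:q, 19:q edges: (3,8,e); (5,7,e); (6,7,e); (6,18,e); (7,3,e); (7,5,e); (7,6,e); (9,0,e); (11,6,e); (11,9,e); (18,3,e); (18,7,e); (18,9,e); (19,18,e)
step 2: rule r1; match: 0->3, 1->9, 2->0, 3->13; deleted nodes 0, 13; deleted edges (9,0,e); added nodes (none); added edges (9,3,e); result: nodes: 3:p, 5:p, 6:p, 7:p, 8:q, 9:q, 11:p, 18:q, 19:q edges: (3,8,e); (5,7,e); (6,7,e); (6,18,e); (7,3,e); (7,5,e); (7,6,e); (9,3,e); (11,6,e); (11,9,e); (18,3,e); (18,7,e); (18,9,e); (19,18,e)
step 3: rule r2; match: 0->18, 1->11, 2->9; deleted nodes (none); deleted edges (11,9,e); added nodes 20; added edges (20,18,e); result: nodes: 3:p, 5:p, 6:p, 7:p, 8:q, 9:q, 11:p, 18:q, 19:q, 20:q edges: (3,8,e); (5,7,e); (6,7,e); (6,18,e); (7,3,e); (7,5,e); (7,6,e); (9,3,e); (11,6,e); (18,3,e); (18,7,e); (18,9,e); (19,18,e); (20,18,e)
step 4: rule r2; match: 0->19, 1->6, 2->18; deleted nodes (none); deleted edges (6,18,e); added nodes 21; added edges (21,19,e); result: nodes: 3:p, 5:p, 6:p, 7:p, 8:q, 9:q, 11:p, 18:q, 19:q, 20:q, 21:q edges: (3,8,e); (5,7,e); (6,7,e); (7,3,e); (7,5,e); (7,6,e); (9,3,e); (11,6,e); (18,3,e); (18,7,e); (18,9,e); (19,18,e); (20,18,e); (21,19,e)
step 5: rule r3; match: 0->3, 1->9, 2->8; deleted nodes (none); deleted edges (9,3,e); added nodes (none); added edges (8,9,e); (9,8,e); result: nodes: 3:p, 5:p, 6:p, 7:p, 8:q, 9:q, 11:p, 18:q, 19:q, 20:q, 21:q edges: (3,8,e); (5,7,e); (6,7,e); (7,3,e); (7,5,e); (7,6,e); (8,9,e); (9,8,e); (11,6,e); (18,3,e); (18,7,e); (18,9,e); (19,18,e); (20,18,e); (21,19,e)
step 6: rule r2; match: 0->9, 1->3, 2->8; deleted nodes (none); deleted edges (3,8,e); added nodes 22; added edges (22,9,e); result: nodes: 3:p, 5:p, 6:p, 7:p, 8:q, 9:q, 11:p, 18:q, 19:q, 20:q, 21:q, 22:q edges: (5,7,e); (6,7,e); (7,3,e); (7,5,e); (7,6,e); (8,9,e); (9,8,e); (11,6,e); (18,3,e); (18,7,e); (18,9,e); (19,18,e); (20,18,e); (21,19,e); (22,9,e)
step 7: rule r3; match: 0->3, 1->18, 2->8; deleted nodes (none); deleted edges (18,3,e); added nodes (none); added edges (8,18,e); (18,8,e); result: nodes: 3:p, 5:p, 6:p, 7:p, 8:q, 9:q, 11:p, 18:q, 19:q, 20:q, 21:q, 22:q edges: (5,7,e); (6,7,e); (7,3,e); (7,5,e); (7,6,e); (8,9,e); (8,18,e); (9,8,e); (11,6,e); (18,7,e); (18,8,e); (18,9,e); (19,18,e); (20,18,e); (21,19,e); (22,9,e)
step 8: rule r3; match: 0->7, 1->18, 2->8; deleted nodes (none); deleted edges (18,7,e); added nodes (none); added edges (none); result: nodes: 3:p, 5:p, 6:p, 7:p, 8:q, 9:q, 11:p, 18:q, 19:q, 20:q, 21:q, 22:q edges: (5,7,e); (6,7,e); (7,3,e); (7,5,e); (7,6,e); (8,9,e); (8,18,e); (9,8,e); (11,6,e); (18,8,e); (18,9,e); (19,18,e); (20,18,e); (21,19,e); (22,9,e)
final:
nodes: 3:p, 5:p, 6:p, 7:p, 8:q, 9:q, 11:p, 18:q, 19:q, 20:q, 21:q, 22:q
edges: (5,7,e); (6,7,e); (7,3,e); (7,5,e); (7,6,e); (8,9,e); (8,18,e); (9,8,e); (11,6,e); (18,8,e); (18,9,e); (19,18,e); (20,18,e); (21,19,e); (22,9,e)


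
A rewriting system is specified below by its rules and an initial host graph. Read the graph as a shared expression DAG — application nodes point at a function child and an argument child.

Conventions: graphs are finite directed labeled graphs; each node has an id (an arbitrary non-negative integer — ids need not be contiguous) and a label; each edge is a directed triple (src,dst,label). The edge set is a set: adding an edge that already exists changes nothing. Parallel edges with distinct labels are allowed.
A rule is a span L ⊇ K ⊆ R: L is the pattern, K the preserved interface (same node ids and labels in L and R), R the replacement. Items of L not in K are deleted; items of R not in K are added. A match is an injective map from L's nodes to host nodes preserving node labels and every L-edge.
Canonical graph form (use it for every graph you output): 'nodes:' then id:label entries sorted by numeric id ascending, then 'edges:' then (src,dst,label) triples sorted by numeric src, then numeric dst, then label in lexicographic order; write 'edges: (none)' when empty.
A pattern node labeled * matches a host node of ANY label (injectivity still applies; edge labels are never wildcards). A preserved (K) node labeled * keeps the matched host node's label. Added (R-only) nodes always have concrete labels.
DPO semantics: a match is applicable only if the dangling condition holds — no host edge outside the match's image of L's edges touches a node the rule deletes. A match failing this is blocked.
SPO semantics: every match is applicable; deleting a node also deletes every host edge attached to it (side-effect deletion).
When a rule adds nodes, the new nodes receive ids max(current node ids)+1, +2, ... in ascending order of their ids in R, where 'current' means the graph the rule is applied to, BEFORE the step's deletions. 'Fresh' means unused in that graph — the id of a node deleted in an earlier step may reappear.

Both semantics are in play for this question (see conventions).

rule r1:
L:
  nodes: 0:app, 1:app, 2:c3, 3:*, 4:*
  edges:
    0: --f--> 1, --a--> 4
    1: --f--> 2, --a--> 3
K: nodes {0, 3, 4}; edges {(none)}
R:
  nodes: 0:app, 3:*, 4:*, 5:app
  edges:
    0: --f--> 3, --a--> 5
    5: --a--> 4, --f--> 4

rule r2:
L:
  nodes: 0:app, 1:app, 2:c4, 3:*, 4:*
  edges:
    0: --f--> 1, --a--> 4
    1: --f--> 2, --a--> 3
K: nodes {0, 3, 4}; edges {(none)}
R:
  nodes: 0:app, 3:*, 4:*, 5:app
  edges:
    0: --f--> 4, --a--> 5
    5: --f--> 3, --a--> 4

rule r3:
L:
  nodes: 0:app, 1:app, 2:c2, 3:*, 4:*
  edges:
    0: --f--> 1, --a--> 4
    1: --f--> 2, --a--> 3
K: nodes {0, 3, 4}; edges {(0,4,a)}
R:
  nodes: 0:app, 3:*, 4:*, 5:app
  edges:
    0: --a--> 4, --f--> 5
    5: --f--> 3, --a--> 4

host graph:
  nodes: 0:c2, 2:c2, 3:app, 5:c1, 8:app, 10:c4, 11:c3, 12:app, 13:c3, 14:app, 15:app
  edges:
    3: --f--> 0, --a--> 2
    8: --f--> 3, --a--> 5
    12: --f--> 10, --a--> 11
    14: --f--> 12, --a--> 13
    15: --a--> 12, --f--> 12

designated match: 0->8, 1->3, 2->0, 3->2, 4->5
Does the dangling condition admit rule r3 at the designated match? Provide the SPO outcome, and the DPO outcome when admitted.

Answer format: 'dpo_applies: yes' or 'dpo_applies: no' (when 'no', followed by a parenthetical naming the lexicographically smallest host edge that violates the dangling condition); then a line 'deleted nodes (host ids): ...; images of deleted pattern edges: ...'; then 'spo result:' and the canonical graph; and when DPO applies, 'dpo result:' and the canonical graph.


dpo_applies: yes
deleted nodes (host ids): 0, 3; images of deleted pattern edges: (3,0,f); (3,2,a); (8,3,f)
spo result:
nodes: 2:c2, 5:c1, 8:app, 10:c4, 11:c3, 12:app, 13:c3, 14:app, 15:app, 16:app
edges: (8,5,a); (8,16,f); (12,10,f); (12,11,a); (14,12,f); (14,13,a); (15,12,a); (15,12,f); (16,2,f); (16,5,a)
dpo result:
nodes: 2:c2, 5:c1, 8:app, 10:c4, 11:c3, 12:app, 13:c3, 14:app, 15:app, 16:app
edges: (8,5,a); (8,16,f); (12,10,f); (12,11,a); (14,12,f); (14,13,a); (15,12,a); (15,12,f); (16,2,f); (16,5,a)
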